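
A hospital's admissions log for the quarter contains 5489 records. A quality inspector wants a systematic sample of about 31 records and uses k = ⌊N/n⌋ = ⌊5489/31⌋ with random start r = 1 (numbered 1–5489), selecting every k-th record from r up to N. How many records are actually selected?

k = ⌊5489/31⌋ = 177
Achieved size = ⌊(5489 − 1)/177⌋ + 1 = ⌊5488/177⌋ + 1 = 31 + 1 = 32
(last selection: 1 + 31×177 = 5488 ≤ 5489; next would be 5665 > 5489)

32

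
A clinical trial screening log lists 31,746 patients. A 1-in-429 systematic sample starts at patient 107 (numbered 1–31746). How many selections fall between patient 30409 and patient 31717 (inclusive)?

3

k = 429
First selection ≥ 30409: 107 + ⌈(30409−107)/429⌉·429 = 107 + 71×429 = 30566
Last selection ≤ 31717: 107 + ⌊(31717−107)/429⌋·429 = 107 + 73×429 = 31424
Count = 73 − 71 + 1 = 3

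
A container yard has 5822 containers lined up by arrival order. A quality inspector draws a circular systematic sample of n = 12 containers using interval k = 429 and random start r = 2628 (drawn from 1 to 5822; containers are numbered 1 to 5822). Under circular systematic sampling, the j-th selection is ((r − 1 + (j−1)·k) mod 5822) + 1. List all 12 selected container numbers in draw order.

2628, 3057, 3486, 3915, 4344, 4773, 5202, 5631, 238, 667, 1096, 1525

Selection 1: 2628
Selection 2: 2628 + 429 = 3057
Selection 3: 3057 + 429 = 3486
Selection 4: 3486 + 429 = 3915
Selection 5: 3915 + 429 = 4344
Selection 6: 4344 + 429 = 4773
Selection 7: 4773 + 429 = 5202
Selection 8: 5202 + 429 = 5631
Selection 9: 5631 + 429 = 6060 → 6060 − 5822 = 238
Selection 10: 238 + 429 = 667
Selection 11: 667 + 429 = 1096
Selection 12: 1096 + 429 = 1525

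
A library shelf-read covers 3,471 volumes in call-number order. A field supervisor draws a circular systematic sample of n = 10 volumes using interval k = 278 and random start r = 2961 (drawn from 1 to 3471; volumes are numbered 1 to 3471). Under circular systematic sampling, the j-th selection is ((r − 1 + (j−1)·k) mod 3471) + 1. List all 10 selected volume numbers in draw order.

2961, 3239, 46, 324, 602, 880, 1158, 1436, 1714, 1992

Selection 1: 2961
Selection 2: 2961 + 278 = 3239
Selection 3: 3239 + 278 = 3517 → 3517 − 3471 = 46
Selection 4: 46 + 278 = 324
Selection 5: 324 + 278 = 602
Selection 6: 602 + 278 = 880
Selection 7: 880 + 278 = 1158
Selection 8: 1158 + 278 = 1436
Selection 9: 1436 + 278 = 1714
Selection 10: 1714 + 278 = 1992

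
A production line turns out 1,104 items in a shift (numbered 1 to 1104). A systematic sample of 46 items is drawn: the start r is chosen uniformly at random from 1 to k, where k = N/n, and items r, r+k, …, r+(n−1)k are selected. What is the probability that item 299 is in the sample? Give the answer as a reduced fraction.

k = 1104/46 = 24.
Item 299 is selected iff r ≡ 299 (mod 24); exactly one such r in {1,…,24}.
Inclusion probability = 1/24.

1/24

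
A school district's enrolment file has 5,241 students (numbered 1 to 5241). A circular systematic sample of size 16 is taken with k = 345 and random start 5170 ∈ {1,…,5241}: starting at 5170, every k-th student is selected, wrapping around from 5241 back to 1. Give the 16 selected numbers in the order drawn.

5170, 274, 619, 964, 1309, 1654, 1999, 2344, 2689, 3034, 3379, 3724, 4069, 4414, 4759, 5104

Selection 1: 5170
Selection 2: 5170 + 345 = 5515 → 5515 − 5241 = 274
Selection 3: 274 + 345 = 619
Selection 4: 619 + 345 = 964
Selection 5: 964 + 345 = 1309
Selection 6: 1309 + 345 = 1654
Selection 7: 1654 + 345 = 1999
Selection 8: 1999 + 345 = 2344
Selection 9: 2344 + 345 = 2689
Selection 10: 2689 + 345 = 3034
Selection 11: 3034 + 345 = 3379
Selection 12: 3379 + 345 = 3724
Selection 13: 3724 + 345 = 4069
Selection 14: 4069 + 345 = 4414
Selection 15: 4414 + 345 = 4759
Selection 16: 4759 + 345 = 5104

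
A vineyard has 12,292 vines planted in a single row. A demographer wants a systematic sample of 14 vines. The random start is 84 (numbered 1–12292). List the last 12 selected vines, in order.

k = N/n = 12292/14 = 878
3rd selection = 84 + 2×878 = 1840
4th: 1840 + 878 = 2718
5th: 2718 + 878 = 3596
6th: 3596 + 878 = 4474
7th: 4474 + 878 = 5352
8th: 5352 + 878 = 6230
9th: 6230 + 878 = 7108
10th: 7108 + 878 = 7986
11th: 7986 + 878 = 8864
12th: 8864 + 878 = 9742
13th: 9742 + 878 = 10620
14th: 10620 + 878 = 11498

1840, 2718, 3596, 4474, 5352, 6230, 7108, 7986, 8864, 9742, 10620, 11498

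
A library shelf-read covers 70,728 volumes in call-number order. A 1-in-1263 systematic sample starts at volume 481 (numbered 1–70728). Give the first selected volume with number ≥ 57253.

57316

k = 1263
Steps past start: ⌈(57253 − 481)/1263⌉ = ⌈56772/1263⌉ = 45
Selected volume: 481 + 45×1263 = 57316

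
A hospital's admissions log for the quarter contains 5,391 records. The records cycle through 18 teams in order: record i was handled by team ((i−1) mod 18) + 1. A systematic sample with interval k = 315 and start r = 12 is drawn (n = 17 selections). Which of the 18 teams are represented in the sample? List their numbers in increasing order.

Consecutive selections differ by k = 315, so their team numbers differ by 315 mod 18 = 9.
gcd(315, 18) = 9, so the sample visits 18/9 = 2 distinct residues mod 18.
Start 12 is team 12; the teams hit are 3, 12.

3, 12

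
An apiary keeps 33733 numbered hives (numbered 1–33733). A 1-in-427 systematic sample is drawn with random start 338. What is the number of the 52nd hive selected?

22115

k = 427
52nd selection = r + (52−1)·k = 338 + 51×427 = 338 + 21777 = 22115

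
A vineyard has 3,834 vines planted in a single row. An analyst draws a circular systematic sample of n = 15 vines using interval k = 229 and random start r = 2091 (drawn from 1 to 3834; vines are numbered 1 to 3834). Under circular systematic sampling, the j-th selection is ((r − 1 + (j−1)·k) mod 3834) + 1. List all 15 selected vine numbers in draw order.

Selection 1: 2091
Selection 2: 2091 + 229 = 2320
Selection 3: 2320 + 229 = 2549
Selection 4: 2549 + 229 = 2778
Selection 5: 2778 + 229 = 3007
Selection 6: 3007 + 229 = 3236
Selection 7: 3236 + 229 = 3465
Selection 8: 3465 + 229 = 3694
Selection 9: 3694 + 229 = 3923 → 3923 − 3834 = 89
Selection 10: 89 + 229 = 318
Selection 11: 318 + 229 = 547
Selection 12: 547 + 229 = 776
Selection 13: 776 + 229 = 1005
Selection 14: 1005 + 229 = 1234
Selection 15: 1234 + 229 = 1463

2091, 2320, 2549, 2778, 3007, 3236, 3465, 3694, 89, 318, 547, 776, 1005, 1234, 1463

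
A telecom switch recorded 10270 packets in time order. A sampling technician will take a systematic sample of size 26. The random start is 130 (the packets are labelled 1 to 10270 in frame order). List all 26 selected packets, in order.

130, 525, 920, 1315, 1710, 2105, 2500, 2895, 3290, 3685, 4080, 4475, 4870, 5265, 5660, 6055, 6450, 6845, 7240, 7635, 8030, 8425, 8820, 9215, 9610, 10005

k = N/n = 10270/26 = 395
packet 1: 130
packet 2: 130 + 395 = 525
packet 3: 525 + 395 = 920
packet 4: 920 + 395 = 1315
packet 5: 1315 + 395 = 1710
packet 6: 1710 + 395 = 2105
packet 7: 2105 + 395 = 2500
packet 8: 2500 + 395 = 2895
packet 9: 2895 + 395 = 3290
packet 10: 3290 + 395 = 3685
packet 11: 3685 + 395 = 4080
packet 12: 4080 + 395 = 4475
packet 13: 4475 + 395 = 4870
packet 14: 4870 + 395 = 5265
packet 15: 5265 + 395 = 5660
packet 16: 5660 + 395 = 6055
packet 17: 6055 + 395 = 6450
packet 18: 6450 + 395 = 6845
packet 19: 6845 + 395 = 7240
packet 20: 7240 + 395 = 7635
packet 21: 7635 + 395 = 8030
packet 22: 8030 + 395 = 8425
packet 23: 8425 + 395 = 8820
packet 24: 8820 + 395 = 9215
packet 25: 9215 + 395 = 9610
packet 26: 9610 + 395 = 10005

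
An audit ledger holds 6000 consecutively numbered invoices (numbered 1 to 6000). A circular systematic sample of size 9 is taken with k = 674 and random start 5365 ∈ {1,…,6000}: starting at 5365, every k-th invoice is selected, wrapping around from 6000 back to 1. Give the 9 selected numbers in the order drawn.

5365, 39, 713, 1387, 2061, 2735, 3409, 4083, 4757

Selection 1: 5365
Selection 2: 5365 + 674 = 6039 → 6039 − 6000 = 39
Selection 3: 39 + 674 = 713
Selection 4: 713 + 674 = 1387
Selection 5: 1387 + 674 = 2061
Selection 6: 2061 + 674 = 2735
Selection 7: 2735 + 674 = 3409
Selection 8: 3409 + 674 = 4083
Selection 9: 4083 + 674 = 4757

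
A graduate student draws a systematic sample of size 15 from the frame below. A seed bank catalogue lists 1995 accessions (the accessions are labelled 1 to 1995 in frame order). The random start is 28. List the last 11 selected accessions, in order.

k = N/n = 1995/15 = 133
5th selection = 28 + 4×133 = 560
6th: 560 + 133 = 693
7th: 693 + 133 = 826
8th: 826 + 133 = 959
9th: 959 + 133 = 1092
10th: 1092 + 133 = 1225
11th: 1225 + 133 = 1358
12th: 1358 + 133 = 1491
13th: 1491 + 133 = 1624
14th: 1624 + 133 = 1757
15th: 1757 + 133 = 1890

560, 693, 826, 959, 1092, 1225, 1358, 1491, 1624, 1757, 1890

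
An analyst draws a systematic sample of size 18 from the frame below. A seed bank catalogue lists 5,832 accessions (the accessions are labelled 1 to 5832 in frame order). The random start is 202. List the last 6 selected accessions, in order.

4090, 4414, 4738, 5062, 5386, 5710

k = N/n = 5832/18 = 324
13th selection = 202 + 12×324 = 4090
14th: 4090 + 324 = 4414
15th: 4414 + 324 = 4738
16th: 4738 + 324 = 5062
17th: 5062 + 324 = 5386
18th: 5386 + 324 = 5710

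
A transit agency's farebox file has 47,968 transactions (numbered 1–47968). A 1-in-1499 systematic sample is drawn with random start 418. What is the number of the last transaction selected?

46887

k = 1499
32nd selection = r + (32−1)·k = 418 + 31×1499 = 418 + 46469 = 46887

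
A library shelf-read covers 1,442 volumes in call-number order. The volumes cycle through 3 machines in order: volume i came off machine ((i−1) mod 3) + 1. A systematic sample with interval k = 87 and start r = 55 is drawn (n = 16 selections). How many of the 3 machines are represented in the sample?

1

Consecutive selections differ by k = 87, so their machine numbers differ by 87 mod 3 = 0.
gcd(87, 3) = 3, so the sample visits 3/3 = 1 distinct residues mod 3.
Start 55 is machine 1; the machines hit are 1.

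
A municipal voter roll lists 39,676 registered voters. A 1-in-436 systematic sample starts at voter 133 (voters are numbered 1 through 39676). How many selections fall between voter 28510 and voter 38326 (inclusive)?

k = 436
First selection ≥ 28510: 133 + ⌈(28510−133)/436⌉·436 = 133 + 66×436 = 28909
Last selection ≤ 38326: 133 + ⌊(38326−133)/436⌋·436 = 133 + 87×436 = 38065
Count = 87 − 66 + 1 = 22

22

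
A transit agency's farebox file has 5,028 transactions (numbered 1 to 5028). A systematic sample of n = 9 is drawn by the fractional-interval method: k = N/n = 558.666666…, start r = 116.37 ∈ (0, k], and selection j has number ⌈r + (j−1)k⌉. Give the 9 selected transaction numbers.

j=1: r + 0k = 116.37 → ⌈·⌉ = 117
j=2: r + 1k = 675.036666… → ⌈·⌉ = 676
j=3: r + 2k = 1233.703333… → ⌈·⌉ = 1234
j=4: r + 3k = 1792.37 → ⌈·⌉ = 1793
j=5: r + 4k = 2351.036666… → ⌈·⌉ = 2352
j=6: r + 5k = 2909.703333… → ⌈·⌉ = 2910
j=7: r + 6k = 3468.37 → ⌈·⌉ = 3469
j=8: r + 7k = 4027.036666… → ⌈·⌉ = 4028
j=9: r + 8k = 4585.703333… → ⌈·⌉ = 4586

117, 676, 1234, 1793, 2352, 2910, 3469, 4028, 4586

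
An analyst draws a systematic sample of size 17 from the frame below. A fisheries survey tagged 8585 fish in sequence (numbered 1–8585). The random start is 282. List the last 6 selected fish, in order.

5837, 6342, 6847, 7352, 7857, 8362

k = N/n = 8585/17 = 505
12th selection = 282 + 11×505 = 5837
13th: 5837 + 505 = 6342
14th: 6342 + 505 = 6847
15th: 6847 + 505 = 7352
16th: 7352 + 505 = 7857
17th: 7857 + 505 = 8362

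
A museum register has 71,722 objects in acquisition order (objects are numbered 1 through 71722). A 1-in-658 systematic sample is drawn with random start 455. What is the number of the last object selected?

k = 658
109th selection = r + (109−1)·k = 455 + 108×658 = 455 + 71064 = 71519

71519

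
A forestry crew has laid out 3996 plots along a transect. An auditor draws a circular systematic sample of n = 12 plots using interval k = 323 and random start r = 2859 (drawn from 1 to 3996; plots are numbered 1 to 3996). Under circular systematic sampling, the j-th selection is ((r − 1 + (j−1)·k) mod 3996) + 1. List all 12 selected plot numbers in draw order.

Selection 1: 2859
Selection 2: 2859 + 323 = 3182
Selection 3: 3182 + 323 = 3505
Selection 4: 3505 + 323 = 3828
Selection 5: 3828 + 323 = 4151 → 4151 − 3996 = 155
Selection 6: 155 + 323 = 478
Selection 7: 478 + 323 = 801
Selection 8: 801 + 323 = 1124
Selection 9: 1124 + 323 = 1447
Selection 10: 1447 + 323 = 1770
Selection 11: 1770 + 323 = 2093
Selection 12: 2093 + 323 = 2416

2859, 3182, 3505, 3828, 155, 478, 801, 1124, 1447, 1770, 2093, 2416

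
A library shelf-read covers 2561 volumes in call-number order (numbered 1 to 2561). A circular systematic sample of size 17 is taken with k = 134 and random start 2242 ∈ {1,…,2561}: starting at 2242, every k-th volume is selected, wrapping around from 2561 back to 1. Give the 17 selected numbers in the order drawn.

2242, 2376, 2510, 83, 217, 351, 485, 619, 753, 887, 1021, 1155, 1289, 1423, 1557, 1691, 1825

Selection 1: 2242
Selection 2: 2242 + 134 = 2376
Selection 3: 2376 + 134 = 2510
Selection 4: 2510 + 134 = 2644 → 2644 − 2561 = 83
Selection 5: 83 + 134 = 217
Selection 6: 217 + 134 = 351
Selection 7: 351 + 134 = 485
Selection 8: 485 + 134 = 619
Selection 9: 619 + 134 = 753
Selection 10: 753 + 134 = 887
Selection 11: 887 + 134 = 1021
Selection 12: 1021 + 134 = 1155
Selection 13: 1155 + 134 = 1289
Selection 14: 1289 + 134 = 1423
Selection 15: 1423 + 134 = 1557
Selection 16: 1557 + 134 = 1691
Selection 17: 1691 + 134 = 1825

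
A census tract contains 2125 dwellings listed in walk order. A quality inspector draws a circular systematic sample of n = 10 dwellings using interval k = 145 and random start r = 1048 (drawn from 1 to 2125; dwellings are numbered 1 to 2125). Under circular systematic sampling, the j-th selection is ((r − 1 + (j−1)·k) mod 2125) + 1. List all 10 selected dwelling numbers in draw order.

1048, 1193, 1338, 1483, 1628, 1773, 1918, 2063, 83, 228

Selection 1: 1048
Selection 2: 1048 + 145 = 1193
Selection 3: 1193 + 145 = 1338
Selection 4: 1338 + 145 = 1483
Selection 5: 1483 + 145 = 1628
Selection 6: 1628 + 145 = 1773
Selection 7: 1773 + 145 = 1918
Selection 8: 1918 + 145 = 2063
Selection 9: 2063 + 145 = 2208 → 2208 − 2125 = 83
Selection 10: 83 + 145 = 228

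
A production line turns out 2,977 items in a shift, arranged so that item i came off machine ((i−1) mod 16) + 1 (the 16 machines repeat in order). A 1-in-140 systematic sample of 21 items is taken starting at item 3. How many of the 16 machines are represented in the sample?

4

Consecutive selections differ by k = 140, so their machine numbers differ by 140 mod 16 = 12.
gcd(140, 16) = 4, so the sample visits 16/4 = 4 distinct residues mod 16.
Start 3 is machine 3; the machines hit are 3, 7, 11, 15.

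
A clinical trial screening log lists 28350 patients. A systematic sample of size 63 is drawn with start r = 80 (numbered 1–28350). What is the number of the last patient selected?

27980

k = 28350/63 = 450
63rd selection = r + (63−1)·k = 80 + 62×450 = 80 + 27900 = 27980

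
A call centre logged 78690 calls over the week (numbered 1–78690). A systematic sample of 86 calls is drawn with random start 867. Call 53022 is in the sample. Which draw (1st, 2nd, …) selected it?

58

k = 78690/86 = 915
position = (53022 − 867)/915 + 1 = 52155/915 + 1 = 57 + 1 = 58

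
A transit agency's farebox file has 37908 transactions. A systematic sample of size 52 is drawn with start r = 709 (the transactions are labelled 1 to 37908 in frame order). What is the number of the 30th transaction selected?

21850

k = 37908/52 = 729
30th selection = r + (30−1)·k = 709 + 29×729 = 709 + 21141 = 21850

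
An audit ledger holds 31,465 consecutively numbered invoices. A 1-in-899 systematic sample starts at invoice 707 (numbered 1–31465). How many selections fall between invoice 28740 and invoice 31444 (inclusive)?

k = 899
First selection ≥ 28740: 707 + ⌈(28740−707)/899⌉·899 = 707 + 32×899 = 29475
Last selection ≤ 31444: 707 + ⌊(31444−707)/899⌋·899 = 707 + 34×899 = 31273
Count = 34 − 32 + 1 = 3

3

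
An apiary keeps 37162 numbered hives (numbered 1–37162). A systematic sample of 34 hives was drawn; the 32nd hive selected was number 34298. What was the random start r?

415

k = 37162/34 = 1093
r = 34298 − (32−1)×1093 = 34298 − 33883 = 415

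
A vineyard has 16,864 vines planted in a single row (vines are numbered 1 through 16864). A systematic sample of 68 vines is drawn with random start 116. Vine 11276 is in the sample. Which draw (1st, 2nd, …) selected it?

46

k = 16864/68 = 248
position = (11276 − 116)/248 + 1 = 11160/248 + 1 = 45 + 1 = 46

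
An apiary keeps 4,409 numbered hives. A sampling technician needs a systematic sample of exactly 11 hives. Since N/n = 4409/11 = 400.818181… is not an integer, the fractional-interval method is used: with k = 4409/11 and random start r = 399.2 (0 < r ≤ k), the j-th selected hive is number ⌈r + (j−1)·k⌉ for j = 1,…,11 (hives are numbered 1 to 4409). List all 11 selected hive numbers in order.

400, 801, 1201, 1602, 2003, 2404, 2805, 3205, 3606, 4007, 4408

j=1: r + 0k = 399.2 → ⌈·⌉ = 400
j=2: r + 1k = 800.018181… → ⌈·⌉ = 801
j=3: r + 2k = 1200.836363… → ⌈·⌉ = 1201
j=4: r + 3k = 1601.654545… → ⌈·⌉ = 1602
j=5: r + 4k = 2002.472727… → ⌈·⌉ = 2003
j=6: r + 5k = 2403.290909… → ⌈·⌉ = 2404
j=7: r + 6k = 2804.109090… → ⌈·⌉ = 2805
j=8: r + 7k = 3204.927272… → ⌈·⌉ = 3205
j=9: r + 8k = 3605.745454… → ⌈·⌉ = 3606
j=10: r + 9k = 4006.563636… → ⌈·⌉ = 4007
j=11: r + 10k = 4407.381818… → ⌈·⌉ = 4408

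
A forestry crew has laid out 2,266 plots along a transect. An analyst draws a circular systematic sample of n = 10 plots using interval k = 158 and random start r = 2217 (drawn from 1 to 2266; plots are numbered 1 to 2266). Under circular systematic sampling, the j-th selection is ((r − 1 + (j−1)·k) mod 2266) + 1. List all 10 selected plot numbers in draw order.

2217, 109, 267, 425, 583, 741, 899, 1057, 1215, 1373

Selection 1: 2217
Selection 2: 2217 + 158 = 2375 → 2375 − 2266 = 109
Selection 3: 109 + 158 = 267
Selection 4: 267 + 158 = 425
Selection 5: 425 + 158 = 583
Selection 6: 583 + 158 = 741
Selection 7: 741 + 158 = 899
Selection 8: 899 + 158 = 1057
Selection 9: 1057 + 158 = 1215
Selection 10: 1215 + 158 = 1373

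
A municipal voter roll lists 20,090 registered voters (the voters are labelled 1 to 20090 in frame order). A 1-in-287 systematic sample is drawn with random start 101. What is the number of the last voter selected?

k = 287
70th selection = r + (70−1)·k = 101 + 69×287 = 101 + 19803 = 19904

19904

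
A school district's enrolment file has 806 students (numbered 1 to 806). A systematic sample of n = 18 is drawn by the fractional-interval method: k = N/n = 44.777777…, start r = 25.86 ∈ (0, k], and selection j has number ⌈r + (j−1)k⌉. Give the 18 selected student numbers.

26, 71, 116, 161, 205, 250, 295, 340, 385, 429, 474, 519, 564, 608, 653, 698, 743, 788

j=1: r + 0k = 25.86 → ⌈·⌉ = 26
j=2: r + 1k = 70.637777… → ⌈·⌉ = 71
j=3: r + 2k = 115.415555… → ⌈·⌉ = 116
j=4: r + 3k = 160.193333… → ⌈·⌉ = 161
j=5: r + 4k = 204.971111… → ⌈·⌉ = 205
j=6: r + 5k = 249.748888… → ⌈·⌉ = 250
j=7: r + 6k = 294.526666… → ⌈·⌉ = 295
j=8: r + 7k = 339.304444… → ⌈·⌉ = 340
j=9: r + 8k = 384.082222… → ⌈·⌉ = 385
j=10: r + 9k = 428.86 → ⌈·⌉ = 429
j=11: r + 10k = 473.637777… → ⌈·⌉ = 474
j=12: r + 11k = 518.415555… → ⌈·⌉ = 519
j=13: r + 12k = 563.193333… → ⌈·⌉ = 564
j=14: r + 13k = 607.971111… → ⌈·⌉ = 608
j=15: r + 14k = 652.748888… → ⌈·⌉ = 653
j=16: r + 15k = 697.526666… → ⌈·⌉ = 698
j=17: r + 16k = 742.304444… → ⌈·⌉ = 743
j=18: r + 17k = 787.082222… → ⌈·⌉ = 788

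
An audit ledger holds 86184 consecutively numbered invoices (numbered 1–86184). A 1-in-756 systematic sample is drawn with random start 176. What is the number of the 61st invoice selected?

k = 756
61st selection = r + (61−1)·k = 176 + 60×756 = 176 + 45360 = 45536

45536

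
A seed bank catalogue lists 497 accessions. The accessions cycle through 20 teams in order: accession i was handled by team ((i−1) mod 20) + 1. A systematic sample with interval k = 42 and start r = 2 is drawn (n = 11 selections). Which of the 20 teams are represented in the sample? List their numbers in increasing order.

2, 4, 6, 8, 10, 12, 14, 16, 18, 20

Consecutive selections differ by k = 42, so their team numbers differ by 42 mod 20 = 2.
gcd(42, 20) = 2, so the sample visits 20/2 = 10 distinct residues mod 20.
Start 2 is team 2; the teams hit are 2, 4, 6, 8, 10, 12, 14, 16, 18, 20.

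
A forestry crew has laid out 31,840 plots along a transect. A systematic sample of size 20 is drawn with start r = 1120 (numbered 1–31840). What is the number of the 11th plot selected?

17040

k = 31840/20 = 1592
11th selection = r + (11−1)·k = 1120 + 10×1592 = 1120 + 15920 = 17040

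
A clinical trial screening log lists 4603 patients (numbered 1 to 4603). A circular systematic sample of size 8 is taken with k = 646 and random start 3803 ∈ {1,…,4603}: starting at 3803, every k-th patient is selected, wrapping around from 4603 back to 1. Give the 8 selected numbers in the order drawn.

3803, 4449, 492, 1138, 1784, 2430, 3076, 3722

Selection 1: 3803
Selection 2: 3803 + 646 = 4449
Selection 3: 4449 + 646 = 5095 → 5095 − 4603 = 492
Selection 4: 492 + 646 = 1138
Selection 5: 1138 + 646 = 1784
Selection 6: 1784 + 646 = 2430
Selection 7: 2430 + 646 = 3076
Selection 8: 3076 + 646 = 3722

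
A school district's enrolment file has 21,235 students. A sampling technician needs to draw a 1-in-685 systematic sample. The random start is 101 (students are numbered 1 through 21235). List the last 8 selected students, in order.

24th selection = 101 + 23×685 = 15856
25th: 15856 + 685 = 16541
26th: 16541 + 685 = 17226
27th: 17226 + 685 = 17911
28th: 17911 + 685 = 18596
29th: 18596 + 685 = 19281
30th: 19281 + 685 = 19966
31st: 19966 + 685 = 20651

15856, 16541, 17226, 17911, 18596, 19281, 19966, 20651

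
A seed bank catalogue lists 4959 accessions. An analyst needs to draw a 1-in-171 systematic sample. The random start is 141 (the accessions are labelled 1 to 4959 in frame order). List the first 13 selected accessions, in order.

accession 1: 141
accession 2: 141 + 171 = 312
accession 3: 312 + 171 = 483
accession 4: 483 + 171 = 654
accession 5: 654 + 171 = 825
accession 6: 825 + 171 = 996
accession 7: 996 + 171 = 1167
accession 8: 1167 + 171 = 1338
accession 9: 1338 + 171 = 1509
accession 10: 1509 + 171 = 1680
accession 11: 1680 + 171 = 1851
accession 12: 1851 + 171 = 2022
accession 13: 2022 + 171 = 2193

141, 312, 483, 654, 825, 996, 1167, 1338, 1509, 1680, 1851, 2022, 2193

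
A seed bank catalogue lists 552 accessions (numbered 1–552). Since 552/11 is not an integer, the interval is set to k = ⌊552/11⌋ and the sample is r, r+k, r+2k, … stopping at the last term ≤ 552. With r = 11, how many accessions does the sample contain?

11

k = ⌊552/11⌋ = 50
Achieved size = ⌊(552 − 11)/50⌋ + 1 = ⌊541/50⌋ + 1 = 10 + 1 = 11
(last selection: 11 + 10×50 = 511 ≤ 552; next would be 561 > 552)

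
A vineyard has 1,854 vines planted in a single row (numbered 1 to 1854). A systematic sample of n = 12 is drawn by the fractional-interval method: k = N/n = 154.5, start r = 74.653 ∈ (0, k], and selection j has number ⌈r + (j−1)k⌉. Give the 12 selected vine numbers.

75, 230, 384, 539, 693, 848, 1002, 1157, 1311, 1466, 1620, 1775

j=1: r + 0k = 74.653 → ⌈·⌉ = 75
j=2: r + 1k = 229.153 → ⌈·⌉ = 230
j=3: r + 2k = 383.653 → ⌈·⌉ = 384
j=4: r + 3k = 538.153 → ⌈·⌉ = 539
j=5: r + 4k = 692.653 → ⌈·⌉ = 693
j=6: r + 5k = 847.153 → ⌈·⌉ = 848
j=7: r + 6k = 1001.653 → ⌈·⌉ = 1002
j=8: r + 7k = 1156.153 → ⌈·⌉ = 1157
j=9: r + 8k = 1310.653 → ⌈·⌉ = 1311
j=10: r + 9k = 1465.153 → ⌈·⌉ = 1466
j=11: r + 10k = 1619.653 → ⌈·⌉ = 1620
j=12: r + 11k = 1774.153 → ⌈·⌉ = 1775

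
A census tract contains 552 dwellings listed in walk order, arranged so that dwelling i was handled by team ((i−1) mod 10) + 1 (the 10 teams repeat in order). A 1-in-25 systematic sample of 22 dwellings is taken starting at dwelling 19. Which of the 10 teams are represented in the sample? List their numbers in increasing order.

4, 9

Consecutive selections differ by k = 25, so their team numbers differ by 25 mod 10 = 5.
gcd(25, 10) = 5, so the sample visits 10/5 = 2 distinct residues mod 10.
Start 19 is team 9; the teams hit are 4, 9.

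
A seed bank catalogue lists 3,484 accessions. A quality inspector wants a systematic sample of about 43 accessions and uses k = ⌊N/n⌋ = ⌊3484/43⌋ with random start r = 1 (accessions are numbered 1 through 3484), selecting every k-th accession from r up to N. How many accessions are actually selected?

44

k = ⌊3484/43⌋ = 81
Achieved size = ⌊(3484 − 1)/81⌋ + 1 = ⌊3483/81⌋ + 1 = 43 + 1 = 44
(last selection: 1 + 43×81 = 3484 ≤ 3484; next would be 3565 > 3484)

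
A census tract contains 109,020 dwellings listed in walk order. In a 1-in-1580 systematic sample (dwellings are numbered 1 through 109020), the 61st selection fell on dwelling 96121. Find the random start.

k = 1580
r = 96121 − (61−1)×1580 = 96121 − 94800 = 1321

1321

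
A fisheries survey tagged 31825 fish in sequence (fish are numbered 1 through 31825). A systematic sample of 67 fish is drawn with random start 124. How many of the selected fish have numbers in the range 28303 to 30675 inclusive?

5

k = 31825/67 = 475
First selection ≥ 28303: 124 + ⌈(28303−124)/475⌉·475 = 124 + 60×475 = 28624
Last selection ≤ 30675: 124 + ⌊(30675−124)/475⌋·475 = 124 + 64×475 = 30524
Count = 64 − 60 + 1 = 5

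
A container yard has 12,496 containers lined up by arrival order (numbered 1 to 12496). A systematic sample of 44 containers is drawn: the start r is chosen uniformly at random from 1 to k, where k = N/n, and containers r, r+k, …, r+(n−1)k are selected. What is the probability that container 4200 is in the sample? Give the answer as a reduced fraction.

1/284

k = 12496/44 = 284.
Container 4200 is selected iff r ≡ 4200 (mod 284); exactly one such r in {1,…,284}.
Inclusion probability = 1/284.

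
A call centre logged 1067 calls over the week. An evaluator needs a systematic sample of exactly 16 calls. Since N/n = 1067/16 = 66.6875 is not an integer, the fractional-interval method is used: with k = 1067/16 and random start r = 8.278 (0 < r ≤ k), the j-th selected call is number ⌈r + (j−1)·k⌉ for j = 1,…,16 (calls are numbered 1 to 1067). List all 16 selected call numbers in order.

j=1: r + 0k = 8.278 → ⌈·⌉ = 9
j=2: r + 1k = 74.9655 → ⌈·⌉ = 75
j=3: r + 2k = 141.653 → ⌈·⌉ = 142
j=4: r + 3k = 208.3405 → ⌈·⌉ = 209
j=5: r + 4k = 275.028 → ⌈·⌉ = 276
j=6: r + 5k = 341.7155 → ⌈·⌉ = 342
j=7: r + 6k = 408.403 → ⌈·⌉ = 409
j=8: r + 7k = 475.0905 → ⌈·⌉ = 476
j=9: r + 8k = 541.778 → ⌈·⌉ = 542
j=10: r + 9k = 608.4655 → ⌈·⌉ = 609
j=11: r + 10k = 675.153 → ⌈·⌉ = 676
j=12: r + 11k = 741.8405 → ⌈·⌉ = 742
j=13: r + 12k = 808.528 → ⌈·⌉ = 809
j=14: r + 13k = 875.2155 → ⌈·⌉ = 876
j=15: r + 14k = 941.903 → ⌈·⌉ = 942
j=16: r + 15k = 1008.5905 → ⌈·⌉ = 1009

9, 75, 142, 209, 276, 342, 409, 476, 542, 609, 676, 742, 809, 876, 942, 1009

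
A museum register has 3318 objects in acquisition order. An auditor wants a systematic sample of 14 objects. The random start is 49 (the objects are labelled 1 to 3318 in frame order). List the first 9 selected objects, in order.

k = N/n = 3318/14 = 237
object 1: 49
object 2: 49 + 237 = 286
object 3: 286 + 237 = 523
object 4: 523 + 237 = 760
object 5: 760 + 237 = 997
object 6: 997 + 237 = 1234
object 7: 1234 + 237 = 1471
object 8: 1471 + 237 = 1708
object 9: 1708 + 237 = 1945

49, 286, 523, 760, 997, 1234, 1471, 1708, 1945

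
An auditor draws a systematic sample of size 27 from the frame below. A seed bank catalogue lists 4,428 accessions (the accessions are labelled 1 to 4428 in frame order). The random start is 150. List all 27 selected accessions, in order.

k = N/n = 4428/27 = 164
accession 1: 150
accession 2: 150 + 164 = 314
accession 3: 314 + 164 = 478
accession 4: 478 + 164 = 642
accession 5: 642 + 164 = 806
accession 6: 806 + 164 = 970
accession 7: 970 + 164 = 1134
accession 8: 1134 + 164 = 1298
accession 9: 1298 + 164 = 1462
accession 10: 1462 + 164 = 1626
accession 11: 1626 + 164 = 1790
accession 12: 1790 + 164 = 1954
accession 13: 1954 + 164 = 2118
accession 14: 2118 + 164 = 2282
accession 15: 2282 + 164 = 2446
accession 16: 2446 + 164 = 2610
accession 17: 2610 + 164 = 2774
accession 18: 2774 + 164 = 2938
accession 19: 2938 + 164 = 3102
accession 20: 3102 + 164 = 3266
accession 21: 3266 + 164 = 3430
accession 22: 3430 + 164 = 3594
accession 23: 3594 + 164 = 3758
accession 24: 3758 + 164 = 3922
accession 25: 3922 + 164 = 4086
accession 26: 4086 + 164 = 4250
accession 27: 4250 + 164 = 4414

150, 314, 478, 642, 806, 970, 1134, 1298, 1462, 1626, 1790, 1954, 2118, 2282, 2446, 2610, 2774, 2938, 3102, 3266, 3430, 3594, 3758, 3922, 4086, 4250, 4414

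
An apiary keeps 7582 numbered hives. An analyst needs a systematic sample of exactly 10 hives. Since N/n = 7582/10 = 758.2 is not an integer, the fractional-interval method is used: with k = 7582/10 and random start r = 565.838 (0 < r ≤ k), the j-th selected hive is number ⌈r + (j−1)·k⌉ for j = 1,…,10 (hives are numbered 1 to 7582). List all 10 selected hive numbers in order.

j=1: r + 0k = 565.838 → ⌈·⌉ = 566
j=2: r + 1k = 1324.038 → ⌈·⌉ = 1325
j=3: r + 2k = 2082.238 → ⌈·⌉ = 2083
j=4: r + 3k = 2840.438 → ⌈·⌉ = 2841
j=5: r + 4k = 3598.638 → ⌈·⌉ = 3599
j=6: r + 5k = 4356.838 → ⌈·⌉ = 4357
j=7: r + 6k = 5115.038 → ⌈·⌉ = 5116
j=8: r + 7k = 5873.238 → ⌈·⌉ = 5874
j=9: r + 8k = 6631.438 → ⌈·⌉ = 6632
j=10: r + 9k = 7389.638 → ⌈·⌉ = 7390

566, 1325, 2083, 2841, 3599, 4357, 5116, 5874, 6632, 7390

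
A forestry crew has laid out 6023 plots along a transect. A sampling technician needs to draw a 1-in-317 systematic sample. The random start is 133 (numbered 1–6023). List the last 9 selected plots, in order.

11th selection = 133 + 10×317 = 3303
12th: 3303 + 317 = 3620
13th: 3620 + 317 = 3937
14th: 3937 + 317 = 4254
15th: 4254 + 317 = 4571
16th: 4571 + 317 = 4888
17th: 4888 + 317 = 5205
18th: 5205 + 317 = 5522
19th: 5522 + 317 = 5839

3303, 3620, 3937, 4254, 4571, 4888, 5205, 5522, 5839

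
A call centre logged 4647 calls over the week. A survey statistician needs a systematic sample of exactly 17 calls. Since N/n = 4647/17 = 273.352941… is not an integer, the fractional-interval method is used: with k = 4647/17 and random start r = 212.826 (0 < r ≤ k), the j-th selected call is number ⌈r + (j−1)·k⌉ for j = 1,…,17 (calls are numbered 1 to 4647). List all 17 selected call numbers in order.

j=1: r + 0k = 212.826 → ⌈·⌉ = 213
j=2: r + 1k = 486.178941… → ⌈·⌉ = 487
j=3: r + 2k = 759.531882… → ⌈·⌉ = 760
j=4: r + 3k = 1032.884823… → ⌈·⌉ = 1033
j=5: r + 4k = 1306.237764… → ⌈·⌉ = 1307
j=6: r + 5k = 1579.590705… → ⌈·⌉ = 1580
j=7: r + 6k = 1852.943647… → ⌈·⌉ = 1853
j=8: r + 7k = 2126.296588… → ⌈·⌉ = 2127
j=9: r + 8k = 2399.649529… → ⌈·⌉ = 2400
j=10: r + 9k = 2673.002470… → ⌈·⌉ = 2674
j=11: r + 10k = 2946.355411… → ⌈·⌉ = 2947
j=12: r + 11k = 3219.708352… → ⌈·⌉ = 3220
j=13: r + 12k = 3493.061294… → ⌈·⌉ = 3494
j=14: r + 13k = 3766.414235… → ⌈·⌉ = 3767
j=15: r + 14k = 4039.767176… → ⌈·⌉ = 4040
j=16: r + 15k = 4313.120117… → ⌈·⌉ = 4314
j=17: r + 16k = 4586.473058… → ⌈·⌉ = 4587

213, 487, 760, 1033, 1307, 1580, 1853, 2127, 2400, 2674, 2947, 3220, 3494, 3767, 4040, 4314, 4587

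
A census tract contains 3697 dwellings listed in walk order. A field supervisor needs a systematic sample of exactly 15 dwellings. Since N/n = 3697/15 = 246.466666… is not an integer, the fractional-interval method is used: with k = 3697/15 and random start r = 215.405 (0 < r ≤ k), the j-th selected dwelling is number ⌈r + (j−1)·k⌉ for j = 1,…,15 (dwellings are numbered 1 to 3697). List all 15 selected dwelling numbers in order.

j=1: r + 0k = 215.405 → ⌈·⌉ = 216
j=2: r + 1k = 461.871666… → ⌈·⌉ = 462
j=3: r + 2k = 708.338333… → ⌈·⌉ = 709
j=4: r + 3k = 954.805 → ⌈·⌉ = 955
j=5: r + 4k = 1201.271666… → ⌈·⌉ = 1202
j=6: r + 5k = 1447.738333… → ⌈·⌉ = 1448
j=7: r + 6k = 1694.205 → ⌈·⌉ = 1695
j=8: r + 7k = 1940.671666… → ⌈·⌉ = 1941
j=9: r + 8k = 2187.138333… → ⌈·⌉ = 2188
j=10: r + 9k = 2433.605 → ⌈·⌉ = 2434
j=11: r + 10k = 2680.071666… → ⌈·⌉ = 2681
j=12: r + 11k = 2926.538333… → ⌈·⌉ = 2927
j=13: r + 12k = 3173.005 → ⌈·⌉ = 3174
j=14: r + 13k = 3419.471666… → ⌈·⌉ = 3420
j=15: r + 14k = 3665.938333… → ⌈·⌉ = 3666

216, 462, 709, 955, 1202, 1448, 1695, 1941, 2188, 2434, 2681, 2927, 3174, 3420, 3666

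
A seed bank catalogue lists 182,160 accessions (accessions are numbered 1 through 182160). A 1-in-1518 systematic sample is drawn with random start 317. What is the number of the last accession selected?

k = 1518
120th selection = r + (120−1)·k = 317 + 119×1518 = 317 + 180642 = 180959

180959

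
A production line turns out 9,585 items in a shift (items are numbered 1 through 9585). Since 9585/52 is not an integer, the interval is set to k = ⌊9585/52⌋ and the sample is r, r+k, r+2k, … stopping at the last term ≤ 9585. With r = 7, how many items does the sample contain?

53

k = ⌊9585/52⌋ = 184
Achieved size = ⌊(9585 − 7)/184⌋ + 1 = ⌊9578/184⌋ + 1 = 52 + 1 = 53
(last selection: 7 + 52×184 = 9575 ≤ 9585; next would be 9759 > 9585)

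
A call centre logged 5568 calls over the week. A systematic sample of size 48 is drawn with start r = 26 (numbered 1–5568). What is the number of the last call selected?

k = 5568/48 = 116
48th selection = r + (48−1)·k = 26 + 47×116 = 26 + 5452 = 5478

5478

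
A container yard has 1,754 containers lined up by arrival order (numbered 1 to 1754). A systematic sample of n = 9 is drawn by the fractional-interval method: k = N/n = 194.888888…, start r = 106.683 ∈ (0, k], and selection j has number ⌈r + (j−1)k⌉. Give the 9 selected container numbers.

j=1: r + 0k = 106.683 → ⌈·⌉ = 107
j=2: r + 1k = 301.571888… → ⌈·⌉ = 302
j=3: r + 2k = 496.460777… → ⌈·⌉ = 497
j=4: r + 3k = 691.349666… → ⌈·⌉ = 692
j=5: r + 4k = 886.238555… → ⌈·⌉ = 887
j=6: r + 5k = 1081.127444… → ⌈·⌉ = 1082
j=7: r + 6k = 1276.016333… → ⌈·⌉ = 1277
j=8: r + 7k = 1470.905222… → ⌈·⌉ = 1471
j=9: r + 8k = 1665.794111… → ⌈·⌉ = 1666

107, 302, 497, 692, 887, 1082, 1277, 1471, 1666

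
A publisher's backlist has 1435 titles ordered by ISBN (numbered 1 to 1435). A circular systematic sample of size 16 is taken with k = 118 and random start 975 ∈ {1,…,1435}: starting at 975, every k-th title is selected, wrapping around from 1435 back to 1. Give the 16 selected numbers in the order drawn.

Selection 1: 975
Selection 2: 975 + 118 = 1093
Selection 3: 1093 + 118 = 1211
Selection 4: 1211 + 118 = 1329
Selection 5: 1329 + 118 = 1447 → 1447 − 1435 = 12
Selection 6: 12 + 118 = 130
Selection 7: 130 + 118 = 248
Selection 8: 248 + 118 = 366
Selection 9: 366 + 118 = 484
Selection 10: 484 + 118 = 602
Selection 11: 602 + 118 = 720
Selection 12: 720 + 118 = 838
Selection 13: 838 + 118 = 956
Selection 14: 956 + 118 = 1074
Selection 15: 1074 + 118 = 1192
Selection 16: 1192 + 118 = 1310

975, 1093, 1211, 1329, 12, 130, 248, 366, 484, 602, 720, 838, 956, 1074, 1192, 1310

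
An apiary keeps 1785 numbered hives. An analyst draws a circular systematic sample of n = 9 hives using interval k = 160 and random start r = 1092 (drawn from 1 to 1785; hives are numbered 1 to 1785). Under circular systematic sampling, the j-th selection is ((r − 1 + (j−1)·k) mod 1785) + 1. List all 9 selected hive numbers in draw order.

1092, 1252, 1412, 1572, 1732, 107, 267, 427, 587

Selection 1: 1092
Selection 2: 1092 + 160 = 1252
Selection 3: 1252 + 160 = 1412
Selection 4: 1412 + 160 = 1572
Selection 5: 1572 + 160 = 1732
Selection 6: 1732 + 160 = 1892 → 1892 − 1785 = 107
Selection 7: 107 + 160 = 267
Selection 8: 267 + 160 = 427
Selection 9: 427 + 160 = 587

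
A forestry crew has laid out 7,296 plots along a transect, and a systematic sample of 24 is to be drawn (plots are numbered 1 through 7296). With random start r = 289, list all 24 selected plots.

289, 593, 897, 1201, 1505, 1809, 2113, 2417, 2721, 3025, 3329, 3633, 3937, 4241, 4545, 4849, 5153, 5457, 5761, 6065, 6369, 6673, 6977, 7281

k = N/n = 7296/24 = 304
plot 1: 289
plot 2: 289 + 304 = 593
plot 3: 593 + 304 = 897
plot 4: 897 + 304 = 1201
plot 5: 1201 + 304 = 1505
plot 6: 1505 + 304 = 1809
plot 7: 1809 + 304 = 2113
plot 8: 2113 + 304 = 2417
plot 9: 2417 + 304 = 2721
plot 10: 2721 + 304 = 3025
plot 11: 3025 + 304 = 3329
plot 12: 3329 + 304 = 3633
plot 13: 3633 + 304 = 3937
plot 14: 3937 + 304 = 4241
plot 15: 4241 + 304 = 4545
plot 16: 4545 + 304 = 4849
plot 17: 4849 + 304 = 5153
plot 18: 5153 + 304 = 5457
plot 19: 5457 + 304 = 5761
plot 20: 5761 + 304 = 6065
plot 21: 6065 + 304 = 6369
plot 22: 6369 + 304 = 6673
plot 23: 6673 + 304 = 6977
plot 24: 6977 + 304 = 7281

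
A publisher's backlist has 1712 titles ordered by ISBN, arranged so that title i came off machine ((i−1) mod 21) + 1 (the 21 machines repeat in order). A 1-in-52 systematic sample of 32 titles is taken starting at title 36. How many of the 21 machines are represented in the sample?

Consecutive selections differ by k = 52, so their machine numbers differ by 52 mod 21 = 10.
gcd(52, 21) = 1, so the sample visits 21/1 = 21 distinct residues mod 21.
Start 36 is machine 15; the machines hit are 1, 2, 3, 4, 5, 6, 7, 8, 9, 10, 11, 12, 13, 14, 15, 16, 17, 18, 19, 20, 21.

21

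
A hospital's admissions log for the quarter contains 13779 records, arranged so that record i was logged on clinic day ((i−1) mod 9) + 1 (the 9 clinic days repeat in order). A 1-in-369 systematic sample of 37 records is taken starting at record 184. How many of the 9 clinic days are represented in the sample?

1

Consecutive selections differ by k = 369, so their clinic day numbers differ by 369 mod 9 = 0.
gcd(369, 9) = 9, so the sample visits 9/9 = 1 distinct residues mod 9.
Start 184 is clinic day 4; the clinic days hit are 4.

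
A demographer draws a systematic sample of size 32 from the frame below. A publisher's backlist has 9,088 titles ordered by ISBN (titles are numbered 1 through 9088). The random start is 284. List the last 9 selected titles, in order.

6816, 7100, 7384, 7668, 7952, 8236, 8520, 8804, 9088

k = N/n = 9088/32 = 284
24th selection = 284 + 23×284 = 6816
25th: 6816 + 284 = 7100
26th: 7100 + 284 = 7384
27th: 7384 + 284 = 7668
28th: 7668 + 284 = 7952
29th: 7952 + 284 = 8236
30th: 8236 + 284 = 8520
31st: 8520 + 284 = 8804
32nd: 8804 + 284 = 9088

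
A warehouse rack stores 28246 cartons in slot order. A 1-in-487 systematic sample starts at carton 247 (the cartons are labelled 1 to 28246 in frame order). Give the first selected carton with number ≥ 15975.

k = 487
Steps past start: ⌈(15975 − 247)/487⌉ = ⌈15728/487⌉ = 33
Selected carton: 247 + 33×487 = 16318

16318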